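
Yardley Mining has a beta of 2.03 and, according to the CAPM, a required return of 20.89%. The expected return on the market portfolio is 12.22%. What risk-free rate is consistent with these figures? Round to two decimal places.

E(R) = R_f + β(E(R_m) − R_f) = R_f(1 − β) + β·E(R_m)
20.89% = R_f × (1 − 2.03) + 2.03 × 12.22%
20.89% = R_f × -1.03 + 24.8066%
R_f = (20.89% − 24.8066%) / -1.03 = 3.80%

3.80%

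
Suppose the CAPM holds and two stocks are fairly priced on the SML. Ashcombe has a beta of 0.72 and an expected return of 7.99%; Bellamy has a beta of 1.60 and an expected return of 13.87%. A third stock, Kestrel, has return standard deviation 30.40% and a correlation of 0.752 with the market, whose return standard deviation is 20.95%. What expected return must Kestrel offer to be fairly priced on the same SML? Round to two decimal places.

10.47%

MRP = (13.87% − 7.99%) / (1.60 − 0.72) = 6.6818%
R_f = 7.99% − 0.72 × 6.6818% = 3.1791%
β_Kestrel = ρ·σ_i/σ_m = 0.752 × 30.40 / 20.95 = 1.0912
E(R_Kestrel) = R_f + β × MRP = 3.1791% + 1.0912 × 6.6818% = 10.47%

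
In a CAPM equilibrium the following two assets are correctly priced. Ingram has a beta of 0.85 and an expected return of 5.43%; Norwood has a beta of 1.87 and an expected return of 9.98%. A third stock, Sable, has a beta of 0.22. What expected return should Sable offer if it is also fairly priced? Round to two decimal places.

2.62%

MRP (SML slope) = (9.98% − 5.43%) / (1.87 − 0.85) = 4.55% / 1.02 = 4.4608%
R_f (intercept) = 5.43% − 0.85 × 4.4608% = 1.6383%
E(R_Sable) = R_f + β × MRP = 1.6383% + 0.22 × 4.4608% = 2.62%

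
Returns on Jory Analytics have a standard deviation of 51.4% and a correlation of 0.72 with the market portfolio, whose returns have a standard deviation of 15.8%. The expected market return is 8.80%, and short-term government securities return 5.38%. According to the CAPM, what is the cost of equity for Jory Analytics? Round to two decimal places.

13.39%

β = ρ × σ_i / σ_m = 0.72 × 51.4% / 15.8% = 2.3423
MRP = 8.80% − 5.38% = 3.42%
E(R) = 5.38% + 2.3423 × 3.42% = 13.39%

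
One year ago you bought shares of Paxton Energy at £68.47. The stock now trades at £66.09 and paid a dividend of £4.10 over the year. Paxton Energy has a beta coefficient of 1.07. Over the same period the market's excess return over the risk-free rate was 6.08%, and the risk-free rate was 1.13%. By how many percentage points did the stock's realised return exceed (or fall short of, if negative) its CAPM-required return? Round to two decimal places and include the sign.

-5.12%

Realised HPR = (P1 + D1 − P0) / P0 = (66.09 + 4.10 − 68.47) / 68.47 = 1.72 / 68.47 = 2.5120%
CAPM required = R_f + β·MRP = 1.13% + 1.07 × 6.08% = 7.6356%
α = realised − required = 2.5120% − 7.6356% = -5.12%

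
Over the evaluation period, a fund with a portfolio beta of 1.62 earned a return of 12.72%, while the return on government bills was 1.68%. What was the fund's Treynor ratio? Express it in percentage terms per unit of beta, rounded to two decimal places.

Treynor = (R_P − R_f) / β_P = (12.72% − 1.68%) / 1.6200 = 11.04% / 1.6200 = 6.81%

6.81%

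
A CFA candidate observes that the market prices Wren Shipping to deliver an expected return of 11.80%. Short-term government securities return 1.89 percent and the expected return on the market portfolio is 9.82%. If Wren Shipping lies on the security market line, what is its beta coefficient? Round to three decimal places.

1.250

MRP = 9.82% − 1.89% = 7.93%
β = (E(R) − R_f) / MRP = (11.80% − 1.89%) / 7.93% = 9.91% / 7.93% = 1.250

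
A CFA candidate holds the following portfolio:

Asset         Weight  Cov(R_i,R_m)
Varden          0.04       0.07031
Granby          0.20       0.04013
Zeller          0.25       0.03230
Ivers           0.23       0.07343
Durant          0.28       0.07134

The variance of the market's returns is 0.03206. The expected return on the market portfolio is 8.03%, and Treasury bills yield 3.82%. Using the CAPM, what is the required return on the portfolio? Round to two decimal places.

β_Varden = 0.07031 / 0.03206 = 2.1931
β_Granby = 0.04013 / 0.03206 = 1.2517
β_Zeller = 0.03230 / 0.03206 = 1.0075
β_Ivers = 0.07343 / 0.03206 = 2.2904
β_Durant = 0.07134 / 0.03206 = 2.2252
β_P = Σ w_i β_i = 0.04×2.1931 + 0.20×1.2517 + 0.25×1.0075 + 0.23×2.2904 + 0.28×2.2252 = 1.7398
MRP = 8.03% − 3.82% = 4.21%
E(R_P) = R_f + β_P × MRP = 3.82% + 1.7398 × 4.21% = 11.14%

11.14%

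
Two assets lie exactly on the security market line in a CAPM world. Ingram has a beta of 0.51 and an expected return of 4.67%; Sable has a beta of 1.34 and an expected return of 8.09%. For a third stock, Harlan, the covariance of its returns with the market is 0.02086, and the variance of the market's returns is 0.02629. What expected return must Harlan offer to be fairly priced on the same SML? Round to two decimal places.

5.84%

MRP = (8.09% − 4.67%) / (1.34 − 0.51) = 4.1205%
R_f = 4.67% − 0.51 × 4.1205% = 2.5685%
β_Harlan = Cov / Var(R_m) = 0.02086 / 0.02629 = 0.7935
E(R_Harlan) = R_f + β × MRP = 2.5685% + 0.7935 × 4.1205% = 5.84%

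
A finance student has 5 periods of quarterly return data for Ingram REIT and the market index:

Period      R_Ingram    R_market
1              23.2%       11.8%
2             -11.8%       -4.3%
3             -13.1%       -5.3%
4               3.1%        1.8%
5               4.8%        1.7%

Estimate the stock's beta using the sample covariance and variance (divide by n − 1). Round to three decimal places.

Mean R_i = (23.2 − 11.8 − 13.1 + 3.1 + 4.8) / 5 = 1.2400%
Mean R_m = (11.8 − 4.3 − 5.3 + 1.8 + 1.7) / 5 = 1.1400%
Σ(R_i − R̄_i)(R_m − R̄_m) = 400.6020  ⇒  Cov = 400.6020 / 4 = 100.1505
Σ(R_m − R̄_m)² = 185.4520  ⇒  Var(R_m) = 185.4520 / 4 = 46.3630
β = Cov / Var(R_m) = 100.1505 / 46.3630 = 2.1601

2.160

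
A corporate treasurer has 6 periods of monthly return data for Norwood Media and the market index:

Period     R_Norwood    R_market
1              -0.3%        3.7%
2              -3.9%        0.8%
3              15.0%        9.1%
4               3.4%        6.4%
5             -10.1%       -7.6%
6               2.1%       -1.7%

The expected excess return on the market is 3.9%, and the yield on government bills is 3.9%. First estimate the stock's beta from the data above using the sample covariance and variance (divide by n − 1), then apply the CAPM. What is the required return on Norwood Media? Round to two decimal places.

8.59%

Mean R_i = (-0.3 − 3.9 + 15.0 + 3.4 − 10.1 + 2.1) / 6 = 1.0333%
Mean R_m = (3.7 + 0.8 + 9.1 + 6.4 − 7.6 − 1.7) / 6 = 1.7833%
Σ(R_i − R̄_i)(R_m − R̄_m) = 216.1633  ⇒  Cov = 216.1633 / 5 = 43.2327
Σ(R_m − R̄_m)² = 179.6683  ⇒  Var(R_m) = 179.6683 / 5 = 35.9337
β = Cov / Var(R_m) = 43.2327 / 35.9337 = 1.2031
E(R) = R_f + β × MRP = 3.9% + 1.2031 × 3.9% = 8.59%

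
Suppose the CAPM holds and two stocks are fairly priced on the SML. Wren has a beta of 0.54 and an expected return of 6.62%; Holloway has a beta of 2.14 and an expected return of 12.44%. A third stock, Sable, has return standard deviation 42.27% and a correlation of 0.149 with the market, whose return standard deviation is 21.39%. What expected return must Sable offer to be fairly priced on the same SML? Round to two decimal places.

MRP = (12.44% − 6.62%) / (2.14 − 0.54) = 3.6375%
R_f = 6.62% − 0.54 × 3.6375% = 4.6558%
β_Sable = ρ·σ_i/σ_m = 0.149 × 42.27 / 21.39 = 0.2944
E(R_Sable) = R_f + β × MRP = 4.6558% + 0.2944 × 3.6375% = 5.73%

5.73%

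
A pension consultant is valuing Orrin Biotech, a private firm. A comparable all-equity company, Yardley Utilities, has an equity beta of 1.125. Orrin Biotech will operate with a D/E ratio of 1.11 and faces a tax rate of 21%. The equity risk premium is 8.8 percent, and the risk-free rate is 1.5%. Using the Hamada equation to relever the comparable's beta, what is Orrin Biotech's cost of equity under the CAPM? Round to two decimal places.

20.08%

β_L = β_U × [1 + (1 − t)(D/E)] = 1.125 × [1 + (1 − 0.21) × 1.11]
    = 1.125 × [1 + 0.79 × 1.11] = 1.125 × 1.8769 = 2.1115
E(R) = R_f + β_L × MRP = 1.5% + 2.1115 × 8.8% = 20.08%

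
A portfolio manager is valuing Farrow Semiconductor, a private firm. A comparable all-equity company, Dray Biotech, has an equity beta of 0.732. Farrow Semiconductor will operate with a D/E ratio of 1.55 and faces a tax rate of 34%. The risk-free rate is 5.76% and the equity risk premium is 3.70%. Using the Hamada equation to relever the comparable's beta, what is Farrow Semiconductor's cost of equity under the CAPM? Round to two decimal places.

β_L = β_U × [1 + (1 − t)(D/E)] = 0.732 × [1 + (1 − 0.34) × 1.55]
    = 0.732 × [1 + 0.66 × 1.55] = 0.732 × 2.0230 = 1.4808
E(R) = R_f + β_L × MRP = 5.76% + 1.4808 × 3.70% = 11.24%

11.24%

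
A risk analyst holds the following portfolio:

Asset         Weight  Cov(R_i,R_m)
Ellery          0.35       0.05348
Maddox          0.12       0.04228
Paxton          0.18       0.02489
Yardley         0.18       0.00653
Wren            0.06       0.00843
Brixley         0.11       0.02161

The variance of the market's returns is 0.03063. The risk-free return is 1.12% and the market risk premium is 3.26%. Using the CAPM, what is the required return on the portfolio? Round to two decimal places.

β_Ellery = 0.05348 / 0.03063 = 1.7460
β_Maddox = 0.04228 / 0.03063 = 1.3803
β_Paxton = 0.02489 / 0.03063 = 0.8126
β_Yardley = 0.00653 / 0.03063 = 0.2132
β_Wren = 0.00843 / 0.03063 = 0.2752
β_Brixley = 0.02161 / 0.03063 = 0.7055
β_P = Σ w_i β_i = 0.35×1.7460 + 0.12×1.3803 + 0.18×0.8126 + 0.18×0.2132 + 0.06×0.2752 + 0.11×0.7055 = 1.0555
E(R_P) = R_f + β_P × MRP = 1.12% + 1.0555 × 3.26% = 4.56%

4.56%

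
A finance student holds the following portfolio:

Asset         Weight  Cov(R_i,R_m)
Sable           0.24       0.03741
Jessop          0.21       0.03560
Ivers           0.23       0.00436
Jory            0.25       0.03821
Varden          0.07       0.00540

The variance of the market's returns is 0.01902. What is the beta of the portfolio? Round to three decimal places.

β_Sable = 0.03741 / 0.01902 = 1.9669
β_Jessop = 0.03560 / 0.01902 = 1.8717
β_Ivers = 0.00436 / 0.01902 = 0.2292
β_Jory = 0.03821 / 0.01902 = 2.0089
β_Varden = 0.00540 / 0.01902 = 0.2839
β_P = Σ w_i β_i = 0.24×1.9669 + 0.21×1.8717 + 0.23×0.2292 + 0.25×2.0089 + 0.07×0.2839 = 1.4399

1.440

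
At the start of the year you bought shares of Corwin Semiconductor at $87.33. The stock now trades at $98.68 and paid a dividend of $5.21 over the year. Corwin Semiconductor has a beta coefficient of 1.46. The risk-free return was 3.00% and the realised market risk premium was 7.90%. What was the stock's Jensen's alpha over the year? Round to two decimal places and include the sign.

Realised HPR = (P1 + D1 − P0) / P0 = (98.68 + 5.21 − 87.33) / 87.33 = 16.56 / 87.33 = 18.9626%
CAPM required = R_f + β·MRP = 3.00% + 1.46 × 7.90% = 14.5340%
α = realised − required = 18.9626% − 14.5340% = +4.43%

+4.43%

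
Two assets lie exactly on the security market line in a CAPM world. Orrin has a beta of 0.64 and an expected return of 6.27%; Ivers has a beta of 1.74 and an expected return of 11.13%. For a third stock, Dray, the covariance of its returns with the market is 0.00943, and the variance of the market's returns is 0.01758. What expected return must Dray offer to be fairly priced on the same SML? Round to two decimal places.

5.81%

MRP = (11.13% − 6.27%) / (1.74 − 0.64) = 4.4182%
R_f = 6.27% − 0.64 × 4.4182% = 3.4424%
β_Dray = Cov / Var(R_m) = 0.00943 / 0.01758 = 0.5364
E(R_Dray) = R_f + β × MRP = 3.4424% + 0.5364 × 4.4182% = 5.81%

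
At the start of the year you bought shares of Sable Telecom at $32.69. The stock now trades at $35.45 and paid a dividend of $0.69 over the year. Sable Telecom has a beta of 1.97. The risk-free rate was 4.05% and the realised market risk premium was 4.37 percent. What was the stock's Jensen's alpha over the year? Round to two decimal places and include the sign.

-2.11%

Realised HPR = (P1 + D1 − P0) / P0 = (35.45 + 0.69 − 32.69) / 32.69 = 3.45 / 32.69 = 10.5537%
CAPM required = R_f + β·MRP = 4.05% + 1.97 × 4.37% = 12.6589%
α = realised − required = 10.5537% − 12.6589% = -2.11%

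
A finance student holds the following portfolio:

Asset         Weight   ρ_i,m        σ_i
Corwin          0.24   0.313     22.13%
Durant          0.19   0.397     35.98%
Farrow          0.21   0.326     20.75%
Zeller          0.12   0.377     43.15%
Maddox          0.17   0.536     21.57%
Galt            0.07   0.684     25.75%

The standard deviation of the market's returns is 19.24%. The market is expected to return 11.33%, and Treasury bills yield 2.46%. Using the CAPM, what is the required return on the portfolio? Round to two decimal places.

7.51%

β_Corwin = 0.313 × 22.13% / 19.24% = 0.3600
β_Durant = 0.397 × 35.98% / 19.24% = 0.7424
β_Farrow = 0.326 × 20.75% / 19.24% = 0.3516
β_Zeller = 0.377 × 43.15% / 19.24% = 0.8455
β_Maddox = 0.536 × 21.57% / 19.24% = 0.6009
β_Galt = 0.684 × 25.75% / 19.24% = 0.9154
β_P = Σ w_i β_i = 0.24×0.3600 + 0.19×0.7424 + 0.21×0.3516 + 0.12×0.8455 + 0.17×0.6009 + 0.07×0.9154 = 0.5690
MRP = 11.33% − 2.46% = 8.87%
E(R_P) = R_f + β_P × MRP = 2.46% + 0.5690 × 8.87% = 7.51%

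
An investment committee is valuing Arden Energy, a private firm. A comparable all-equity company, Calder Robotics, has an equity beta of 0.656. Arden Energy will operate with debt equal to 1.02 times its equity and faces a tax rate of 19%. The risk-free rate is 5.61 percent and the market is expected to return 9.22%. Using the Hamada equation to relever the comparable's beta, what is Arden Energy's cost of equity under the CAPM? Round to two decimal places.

β_L = β_U × [1 + (1 − t)(D/E)] = 0.656 × [1 + (1 − 0.19) × 1.02]
    = 0.656 × [1 + 0.81 × 1.02] = 0.656 × 1.8262 = 1.1980
MRP = 9.22% − 5.61% = 3.61%
E(R) = R_f + β_L × MRP = 5.61% + 1.1980 × 3.61% = 9.93%

9.93%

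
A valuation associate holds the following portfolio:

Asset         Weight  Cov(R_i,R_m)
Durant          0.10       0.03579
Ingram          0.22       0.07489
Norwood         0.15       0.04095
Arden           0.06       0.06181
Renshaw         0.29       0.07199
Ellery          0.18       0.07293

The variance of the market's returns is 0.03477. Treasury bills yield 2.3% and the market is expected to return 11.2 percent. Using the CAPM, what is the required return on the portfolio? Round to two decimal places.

18.66%

β_Durant = 0.03579 / 0.03477 = 1.0293
β_Ingram = 0.07489 / 0.03477 = 2.1539
β_Norwood = 0.04095 / 0.03477 = 1.1777
β_Arden = 0.06181 / 0.03477 = 1.7777
β_Renshaw = 0.07199 / 0.03477 = 2.0705
β_Ellery = 0.07293 / 0.03477 = 2.0975
β_P = Σ w_i β_i = 0.10×1.0293 + 0.22×2.1539 + 0.15×1.1777 + 0.06×1.7777 + 0.29×2.0705 + 0.18×2.0975 = 1.8381
MRP = 11.2% − 2.3% = 8.90%
E(R_P) = R_f + β_P × MRP = 2.3% + 1.8381 × 8.9% = 18.66%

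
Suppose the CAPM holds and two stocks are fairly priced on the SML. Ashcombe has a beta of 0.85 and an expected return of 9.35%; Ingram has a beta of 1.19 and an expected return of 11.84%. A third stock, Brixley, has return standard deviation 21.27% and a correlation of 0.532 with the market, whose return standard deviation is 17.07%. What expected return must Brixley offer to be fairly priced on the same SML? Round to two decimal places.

7.98%

MRP = (11.84% − 9.35%) / (1.19 − 0.85) = 7.3235%
R_f = 9.35% − 0.85 × 7.3235% = 3.1250%
β_Brixley = ρ·σ_i/σ_m = 0.532 × 21.27 / 17.07 = 0.6629
E(R_Brixley) = R_f + β × MRP = 3.1250% + 0.6629 × 7.3235% = 7.98%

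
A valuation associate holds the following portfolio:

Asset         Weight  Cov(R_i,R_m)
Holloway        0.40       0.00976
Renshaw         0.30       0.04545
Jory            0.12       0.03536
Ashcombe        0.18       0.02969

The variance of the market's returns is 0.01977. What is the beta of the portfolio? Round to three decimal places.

1.372

β_Holloway = 0.00976 / 0.01977 = 0.4937
β_Renshaw = 0.04545 / 0.01977 = 2.2989
β_Jory = 0.03536 / 0.01977 = 1.7886
β_Ashcombe = 0.02969 / 0.01977 = 1.5018
β_P = Σ w_i β_i = 0.40×0.4937 + 0.30×2.2989 + 0.12×1.7886 + 0.18×1.5018 = 1.3721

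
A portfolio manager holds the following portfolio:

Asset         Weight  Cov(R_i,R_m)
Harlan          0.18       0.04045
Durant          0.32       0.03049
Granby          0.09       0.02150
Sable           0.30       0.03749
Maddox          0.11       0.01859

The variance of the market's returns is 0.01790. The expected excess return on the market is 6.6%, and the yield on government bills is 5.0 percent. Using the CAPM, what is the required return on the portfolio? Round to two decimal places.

16.90%

β_Harlan = 0.04045 / 0.01790 = 2.2598
β_Durant = 0.03049 / 0.01790 = 1.7034
β_Granby = 0.02150 / 0.01790 = 1.2011
β_Sable = 0.03749 / 0.01790 = 2.0944
β_Maddox = 0.01859 / 0.01790 = 1.0385
β_P = Σ w_i β_i = 0.18×2.2598 + 0.32×1.7034 + 0.09×1.2011 + 0.30×2.0944 + 0.11×1.0385 = 1.8025
E(R_P) = R_f + β_P × MRP = 5.0% + 1.8025 × 6.6% = 16.90%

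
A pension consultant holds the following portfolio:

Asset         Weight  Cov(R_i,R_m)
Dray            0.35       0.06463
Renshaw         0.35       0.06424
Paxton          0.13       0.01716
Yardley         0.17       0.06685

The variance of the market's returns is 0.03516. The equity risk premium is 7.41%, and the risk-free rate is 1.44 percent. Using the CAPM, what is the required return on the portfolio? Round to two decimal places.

β_Dray = 0.06463 / 0.03516 = 1.8382
β_Renshaw = 0.06424 / 0.03516 = 1.8271
β_Paxton = 0.01716 / 0.03516 = 0.4881
β_Yardley = 0.06685 / 0.03516 = 1.9013
β_P = Σ w_i β_i = 0.35×1.8382 + 0.35×1.8271 + 0.13×0.4881 + 0.17×1.9013 = 1.6695
E(R_P) = R_f + β_P × MRP = 1.44% + 1.6695 × 7.41% = 13.81%

13.81%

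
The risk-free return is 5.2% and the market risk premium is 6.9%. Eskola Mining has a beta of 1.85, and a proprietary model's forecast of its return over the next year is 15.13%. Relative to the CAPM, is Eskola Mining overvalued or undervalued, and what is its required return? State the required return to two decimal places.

Required return = R_f + β·MRP = 5.2% + 1.85 × 6.9% = 17.97%
Forecast 15.13% < required 17.97% → the stock plots below the SML → overvalued.

Overvalued; required return 17.97%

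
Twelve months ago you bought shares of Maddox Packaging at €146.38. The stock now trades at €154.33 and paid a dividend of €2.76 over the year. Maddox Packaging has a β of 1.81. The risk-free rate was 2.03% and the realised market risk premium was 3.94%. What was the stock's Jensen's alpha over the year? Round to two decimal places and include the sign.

Realised HPR = (P1 + D1 − P0) / P0 = (154.33 + 2.76 − 146.38) / 146.38 = 10.71 / 146.38 = 7.3166%
CAPM required = R_f + β·MRP = 2.03% + 1.81 × 3.94% = 9.1614%
α = realised − required = 7.3166% − 9.1614% = -1.84%

-1.84%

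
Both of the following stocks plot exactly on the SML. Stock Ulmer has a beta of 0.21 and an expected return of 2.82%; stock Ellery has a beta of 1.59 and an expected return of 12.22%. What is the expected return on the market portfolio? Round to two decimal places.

Both satisfy E(R) = R_f + β·MRP, so the slope of the SML is
MRP = (12.22% − 2.82%) / (1.59 − 0.21) = 9.40% / 1.38 = 6.8116%
R_f = E(R_Ulmer) − β_Ulmer·MRP = 2.82% − 0.21 × 6.8116% = 1.3896%
E(R_m) = R_f + MRP = 1.3896% + 6.8116% = 8.20%

8.20%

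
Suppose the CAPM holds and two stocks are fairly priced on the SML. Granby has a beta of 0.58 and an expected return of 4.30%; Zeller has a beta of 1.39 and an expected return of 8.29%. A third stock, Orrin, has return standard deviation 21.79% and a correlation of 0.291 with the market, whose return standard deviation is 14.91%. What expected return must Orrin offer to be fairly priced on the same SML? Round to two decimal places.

3.54%

MRP = (8.29% − 4.30%) / (1.39 − 0.58) = 4.9259%
R_f = 4.30% − 0.58 × 4.9259% = 1.4430%
β_Orrin = ρ·σ_i/σ_m = 0.291 × 21.79 / 14.91 = 0.4253
E(R_Orrin) = R_f + β × MRP = 1.4430% + 0.4253 × 4.9259% = 3.54%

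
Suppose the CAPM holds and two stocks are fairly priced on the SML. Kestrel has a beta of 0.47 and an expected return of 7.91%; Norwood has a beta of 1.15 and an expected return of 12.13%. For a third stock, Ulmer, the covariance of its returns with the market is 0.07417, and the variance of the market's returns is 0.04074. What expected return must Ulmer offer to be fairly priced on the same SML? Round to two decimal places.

16.29%

MRP = (12.13% − 7.91%) / (1.15 − 0.47) = 6.2059%
R_f = 7.91% − 0.47 × 6.2059% = 4.9932%
β_Ulmer = Cov / Var(R_m) = 0.07417 / 0.04074 = 1.8206
E(R_Ulmer) = R_f + β × MRP = 4.9932% + 1.8206 × 6.2059% = 16.29%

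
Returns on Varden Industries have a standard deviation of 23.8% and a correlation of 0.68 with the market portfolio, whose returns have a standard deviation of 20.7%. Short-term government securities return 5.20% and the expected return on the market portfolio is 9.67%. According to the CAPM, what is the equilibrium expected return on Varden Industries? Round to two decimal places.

8.69%

β = ρ × σ_i / σ_m = 0.68 × 23.8% / 20.7% = 0.7818
MRP = 9.67% − 5.20% = 4.47%
E(R) = 5.20% + 0.7818 × 4.47% = 8.69%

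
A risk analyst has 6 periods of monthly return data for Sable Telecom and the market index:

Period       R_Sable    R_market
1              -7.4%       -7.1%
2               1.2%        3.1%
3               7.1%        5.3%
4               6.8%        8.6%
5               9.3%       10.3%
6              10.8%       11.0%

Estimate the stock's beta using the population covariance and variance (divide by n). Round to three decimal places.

0.980

Mean R_i = (-7.4 + 1.2 + 7.1 + 6.8 + 9.3 + 10.8) / 6 = 4.6333%
Mean R_m = (-7.1 + 3.1 + 5.3 + 8.6 + 10.3 + 11.0) / 6 = 5.2000%
Σ(R_i − R̄_i)(R_m − R̄_m) = 222.4000  ⇒  Cov = 222.4000 / 6 = 37.0667
Σ(R_m − R̄_m)² = 226.9200  ⇒  Var(R_m) = 226.9200 / 6 = 37.8200
β = Cov / Var(R_m) = 37.0667 / 37.8200 = 0.9801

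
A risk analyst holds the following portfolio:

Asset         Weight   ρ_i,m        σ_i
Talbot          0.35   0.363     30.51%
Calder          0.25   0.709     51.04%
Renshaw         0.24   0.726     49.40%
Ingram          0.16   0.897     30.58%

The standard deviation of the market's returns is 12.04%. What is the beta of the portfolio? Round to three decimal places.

2.153

β_Talbot = 0.363 × 30.51% / 12.04% = 0.9199
β_Calder = 0.709 × 51.04% / 12.04% = 3.0056
β_Renshaw = 0.726 × 49.40% / 12.04% = 2.9788
β_Ingram = 0.897 × 30.58% / 12.04% = 2.2783
β_P = Σ w_i β_i = 0.35×0.9199 + 0.25×3.0056 + 0.24×2.9788 + 0.16×2.2783 = 2.1528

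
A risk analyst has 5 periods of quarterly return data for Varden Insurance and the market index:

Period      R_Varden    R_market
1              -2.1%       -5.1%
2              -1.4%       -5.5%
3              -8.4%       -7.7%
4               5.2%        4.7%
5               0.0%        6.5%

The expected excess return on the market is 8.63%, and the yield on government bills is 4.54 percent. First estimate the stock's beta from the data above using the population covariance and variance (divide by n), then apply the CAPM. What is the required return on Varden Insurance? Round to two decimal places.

Mean R_i = (-2.1 − 1.4 − 8.4 + 5.2 + 0.0) / 5 = -1.3400%
Mean R_m = (-5.1 − 5.5 − 7.7 + 4.7 + 6.5) / 5 = -1.4200%
Σ(R_i − R̄_i)(R_m − R̄_m) = 98.0160  ⇒  Cov = 98.0160 / 5 = 19.6032
Σ(R_m − R̄_m)² = 169.8080  ⇒  Var(R_m) = 169.8080 / 5 = 33.9616
β = Cov / Var(R_m) = 19.6032 / 33.9616 = 0.5772
E(R) = R_f + β × MRP = 4.54% + 0.5772 × 8.63% = 9.52%

9.52%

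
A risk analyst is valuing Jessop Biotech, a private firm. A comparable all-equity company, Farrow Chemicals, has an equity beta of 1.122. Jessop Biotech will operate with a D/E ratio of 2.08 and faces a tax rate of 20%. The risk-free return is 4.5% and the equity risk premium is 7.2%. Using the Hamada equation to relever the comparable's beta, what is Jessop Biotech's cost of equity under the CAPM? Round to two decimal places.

β_L = β_U × [1 + (1 − t)(D/E)] = 1.122 × [1 + (1 − 0.20) × 2.08]
    = 1.122 × [1 + 0.80 × 2.08] = 1.122 × 2.6640 = 2.9890
E(R) = R_f + β_L × MRP = 4.5% + 2.9890 × 7.2% = 26.02%

26.02%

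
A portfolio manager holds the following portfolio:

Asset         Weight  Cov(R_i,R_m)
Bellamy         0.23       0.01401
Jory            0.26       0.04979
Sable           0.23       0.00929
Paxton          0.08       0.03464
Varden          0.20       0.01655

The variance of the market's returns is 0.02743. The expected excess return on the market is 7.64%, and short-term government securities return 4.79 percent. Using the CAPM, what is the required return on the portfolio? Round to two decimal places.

β_Bellamy = 0.01401 / 0.02743 = 0.5108
β_Jory = 0.04979 / 0.02743 = 1.8152
β_Sable = 0.00929 / 0.02743 = 0.3387
β_Paxton = 0.03464 / 0.02743 = 1.2629
β_Varden = 0.01655 / 0.02743 = 0.6034
β_P = Σ w_i β_i = 0.23×0.5108 + 0.26×1.8152 + 0.23×0.3387 + 0.08×1.2629 + 0.20×0.6034 = 0.8890
E(R_P) = R_f + β_P × MRP = 4.79% + 0.8890 × 7.64% = 11.58%

11.58%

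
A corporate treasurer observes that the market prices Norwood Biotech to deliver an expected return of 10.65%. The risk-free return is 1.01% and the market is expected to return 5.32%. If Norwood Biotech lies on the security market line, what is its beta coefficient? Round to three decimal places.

2.237

MRP = 5.32% − 1.01% = 4.31%
β = (E(R) − R_f) / MRP = (10.65% − 1.01%) / 4.31% = 9.64% / 4.31% = 2.237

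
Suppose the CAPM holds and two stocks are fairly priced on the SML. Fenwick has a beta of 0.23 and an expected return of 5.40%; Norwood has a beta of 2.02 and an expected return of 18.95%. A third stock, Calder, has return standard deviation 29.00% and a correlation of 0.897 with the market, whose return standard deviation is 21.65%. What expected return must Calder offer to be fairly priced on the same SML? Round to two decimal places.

12.75%

MRP = (18.95% − 5.40%) / (2.02 − 0.23) = 7.5698%
R_f = 5.40% − 0.23 × 7.5698% = 3.6589%
β_Calder = ρ·σ_i/σ_m = 0.897 × 29.00 / 21.65 = 1.2015
E(R_Calder) = R_f + β × MRP = 3.6589% + 1.2015 × 7.5698% = 12.75%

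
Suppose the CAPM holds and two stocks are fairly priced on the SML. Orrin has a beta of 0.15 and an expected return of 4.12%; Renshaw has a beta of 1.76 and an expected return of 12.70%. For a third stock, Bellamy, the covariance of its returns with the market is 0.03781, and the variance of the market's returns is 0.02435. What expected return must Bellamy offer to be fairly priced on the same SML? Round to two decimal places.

MRP = (12.70% − 4.12%) / (1.76 − 0.15) = 5.3292%
R_f = 4.12% − 0.15 × 5.3292% = 3.3206%
β_Bellamy = Cov / Var(R_m) = 0.03781 / 0.02435 = 1.5528
E(R_Bellamy) = R_f + β × MRP = 3.3206% + 1.5528 × 5.3292% = 11.60%

11.60%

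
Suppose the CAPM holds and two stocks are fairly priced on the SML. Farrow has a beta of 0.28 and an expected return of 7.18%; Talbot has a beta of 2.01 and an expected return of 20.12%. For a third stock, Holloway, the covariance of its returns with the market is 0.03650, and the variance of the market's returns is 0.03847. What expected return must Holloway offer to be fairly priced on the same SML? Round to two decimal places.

MRP = (20.12% − 7.18%) / (2.01 − 0.28) = 7.4798%
R_f = 7.18% − 0.28 × 7.4798% = 5.0857%
β_Holloway = Cov / Var(R_m) = 0.03650 / 0.03847 = 0.9488
E(R_Holloway) = R_f + β × MRP = 5.0857% + 0.9488 × 7.4798% = 12.18%

12.18%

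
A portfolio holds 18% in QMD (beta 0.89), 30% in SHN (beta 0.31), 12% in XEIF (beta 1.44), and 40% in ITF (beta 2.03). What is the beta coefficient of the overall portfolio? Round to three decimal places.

1.238

β_P = Σ w_i β_i = 0.18×0.89 + 0.30×0.31 + 0.12×1.44 + 0.40×2.03 = 1.2380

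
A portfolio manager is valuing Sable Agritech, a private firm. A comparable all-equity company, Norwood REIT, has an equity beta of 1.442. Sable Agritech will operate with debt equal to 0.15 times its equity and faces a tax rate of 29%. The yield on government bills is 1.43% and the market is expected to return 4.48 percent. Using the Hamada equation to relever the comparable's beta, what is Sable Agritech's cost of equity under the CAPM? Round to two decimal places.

β_L = β_U × [1 + (1 − t)(D/E)] = 1.442 × [1 + (1 − 0.29) × 0.15]
    = 1.442 × [1 + 0.71 × 0.15] = 1.442 × 1.1065 = 1.5956
MRP = 4.48% − 1.43% = 3.05%
E(R) = R_f + β_L × MRP = 1.43% + 1.5956 × 3.05% = 6.30%

6.30%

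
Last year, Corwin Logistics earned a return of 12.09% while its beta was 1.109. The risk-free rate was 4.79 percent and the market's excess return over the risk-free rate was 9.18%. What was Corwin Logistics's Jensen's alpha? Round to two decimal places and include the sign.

CAPM benchmark = R_f + β(R_m − R_f) = 4.79% + 1.109 × 9.18% = 14.97062%
α = actual − benchmark = 12.09% − 14.97062% = -2.88%

-2.88%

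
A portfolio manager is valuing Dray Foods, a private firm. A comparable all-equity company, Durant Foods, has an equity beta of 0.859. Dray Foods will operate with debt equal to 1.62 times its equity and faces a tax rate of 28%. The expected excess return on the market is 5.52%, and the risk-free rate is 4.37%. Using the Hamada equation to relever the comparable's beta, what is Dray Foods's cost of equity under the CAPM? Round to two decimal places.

β_L = β_U × [1 + (1 − t)(D/E)] = 0.859 × [1 + (1 − 0.28) × 1.62]
    = 0.859 × [1 + 0.72 × 1.62] = 0.859 × 2.1664 = 1.8609
E(R) = R_f + β_L × MRP = 4.37% + 1.8609 × 5.52% = 14.64%

14.64%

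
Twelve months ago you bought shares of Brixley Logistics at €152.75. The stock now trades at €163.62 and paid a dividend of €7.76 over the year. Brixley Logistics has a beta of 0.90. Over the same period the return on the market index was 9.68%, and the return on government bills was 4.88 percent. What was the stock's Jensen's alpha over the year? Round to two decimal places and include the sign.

+3.00%

Realised HPR = (P1 + D1 − P0) / P0 = (163.62 + 7.76 − 152.75) / 152.75 = 18.63 / 152.75 = 12.1964%
MRP = 9.68% − 4.88% = 4.80%
CAPM required = R_f + β·MRP = 4.88% + 0.90 × 4.80% = 9.2000%
α = realised − required = 12.1964% − 9.2000% = +3.00%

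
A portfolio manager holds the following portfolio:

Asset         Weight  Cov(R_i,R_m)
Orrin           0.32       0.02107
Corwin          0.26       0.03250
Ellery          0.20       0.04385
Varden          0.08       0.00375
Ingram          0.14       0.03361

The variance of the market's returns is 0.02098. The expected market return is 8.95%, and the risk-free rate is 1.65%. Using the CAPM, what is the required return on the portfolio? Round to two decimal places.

11.73%

β_Orrin = 0.02107 / 0.02098 = 1.0043
β_Corwin = 0.03250 / 0.02098 = 1.5491
β_Ellery = 0.04385 / 0.02098 = 2.0901
β_Varden = 0.00375 / 0.02098 = 0.1787
β_Ingram = 0.03361 / 0.02098 = 1.6020
β_P = Σ w_i β_i = 0.32×1.0043 + 0.26×1.5491 + 0.20×2.0901 + 0.08×0.1787 + 0.14×1.6020 = 1.3807
MRP = 8.95% − 1.65% = 7.30%
E(R_P) = R_f + β_P × MRP = 1.65% + 1.3807 × 7.30% = 11.73%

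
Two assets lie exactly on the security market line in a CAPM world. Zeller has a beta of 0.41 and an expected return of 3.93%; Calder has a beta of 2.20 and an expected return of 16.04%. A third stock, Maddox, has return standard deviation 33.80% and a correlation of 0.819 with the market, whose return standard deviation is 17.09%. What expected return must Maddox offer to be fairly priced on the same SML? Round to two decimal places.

MRP = (16.04% − 3.93%) / (2.20 − 0.41) = 6.7654%
R_f = 3.93% − 0.41 × 6.7654% = 1.1562%
β_Maddox = ρ·σ_i/σ_m = 0.819 × 33.80 / 17.09 = 1.6198
E(R_Maddox) = R_f + β × MRP = 1.1562% + 1.6198 × 6.7654% = 12.11%

12.11%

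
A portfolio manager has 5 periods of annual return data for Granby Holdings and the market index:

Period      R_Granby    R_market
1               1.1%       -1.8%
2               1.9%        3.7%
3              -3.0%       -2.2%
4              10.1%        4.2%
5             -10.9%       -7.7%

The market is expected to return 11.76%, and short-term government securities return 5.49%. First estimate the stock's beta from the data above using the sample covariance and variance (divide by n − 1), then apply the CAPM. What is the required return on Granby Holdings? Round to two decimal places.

Mean R_i = (1.1 + 1.9 − 3.0 + 10.1 − 10.9) / 5 = -0.1600%
Mean R_m = (-1.8 + 3.7 − 2.2 + 4.2 − 7.7) / 5 = -0.7600%
Σ(R_i − R̄_i)(R_m − R̄_m) = 137.3920  ⇒  Cov = 137.3920 / 4 = 34.3480
Σ(R_m − R̄_m)² = 95.8120  ⇒  Var(R_m) = 95.8120 / 4 = 23.9530
β = Cov / Var(R_m) = 34.3480 / 23.9530 = 1.4340
MRP = 11.76% − 5.49% = 6.27%
E(R) = R_f + β × MRP = 5.49% + 1.4340 × 6.27% = 14.48%

14.48%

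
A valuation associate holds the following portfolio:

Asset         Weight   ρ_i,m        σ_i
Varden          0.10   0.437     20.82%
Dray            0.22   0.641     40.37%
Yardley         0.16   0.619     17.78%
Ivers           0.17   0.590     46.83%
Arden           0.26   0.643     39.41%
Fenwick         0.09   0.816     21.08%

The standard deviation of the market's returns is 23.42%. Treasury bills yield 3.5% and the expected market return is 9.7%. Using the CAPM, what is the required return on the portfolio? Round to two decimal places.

9.11%

β_Varden = 0.437 × 20.82% / 23.42% = 0.3885
β_Dray = 0.641 × 40.37% / 23.42% = 1.1049
β_Yardley = 0.619 × 17.78% / 23.42% = 0.4699
β_Ivers = 0.590 × 46.83% / 23.42% = 1.1797
β_Arden = 0.643 × 39.41% / 23.42% = 1.0820
β_Fenwick = 0.816 × 21.08% / 23.42% = 0.7345
β_P = Σ w_i β_i = 0.10×0.3885 + 0.22×1.1049 + 0.16×0.4699 + 0.17×1.1797 + 0.26×1.0820 + 0.09×0.7345 = 0.9051
MRP = 9.7% − 3.5% = 6.20%
E(R_P) = R_f + β_P × MRP = 3.5% + 0.9051 × 6.2% = 9.11%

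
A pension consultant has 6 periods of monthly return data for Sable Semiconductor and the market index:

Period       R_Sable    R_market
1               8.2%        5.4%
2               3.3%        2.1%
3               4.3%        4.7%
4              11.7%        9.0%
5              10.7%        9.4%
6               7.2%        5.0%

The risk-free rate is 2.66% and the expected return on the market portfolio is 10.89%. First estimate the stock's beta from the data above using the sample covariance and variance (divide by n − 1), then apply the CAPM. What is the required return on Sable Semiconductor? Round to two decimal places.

11.98%

Mean R_i = (8.2 + 3.3 + 4.3 + 11.7 + 10.7 + 7.2) / 6 = 7.5667%
Mean R_m = (5.4 + 2.1 + 4.7 + 9.0 + 9.4 + 5.0) / 6 = 5.9333%
Σ(R_i − R̄_i)(R_m − R̄_m) = 43.9267  ⇒  Cov = 43.9267 / 5 = 8.7853
Σ(R_m − R̄_m)² = 38.7933  ⇒  Var(R_m) = 38.7933 / 5 = 7.7587
β = Cov / Var(R_m) = 8.7853 / 7.7587 = 1.1323
MRP = 10.89% − 2.66% = 8.23%
E(R) = R_f + β × MRP = 2.66% + 1.1323 × 8.23% = 11.98%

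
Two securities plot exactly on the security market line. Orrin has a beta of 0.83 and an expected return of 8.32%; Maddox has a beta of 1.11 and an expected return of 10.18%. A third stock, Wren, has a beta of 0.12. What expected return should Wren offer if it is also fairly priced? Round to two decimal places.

MRP (SML slope) = (10.18% − 8.32%) / (1.11 − 0.83) = 1.86% / 0.28 = 6.6429%
R_f (intercept) = 8.32% − 0.83 × 6.6429% = 2.8064%
E(R_Wren) = R_f + β × MRP = 2.8064% + 0.12 × 6.6429% = 3.60%

3.60%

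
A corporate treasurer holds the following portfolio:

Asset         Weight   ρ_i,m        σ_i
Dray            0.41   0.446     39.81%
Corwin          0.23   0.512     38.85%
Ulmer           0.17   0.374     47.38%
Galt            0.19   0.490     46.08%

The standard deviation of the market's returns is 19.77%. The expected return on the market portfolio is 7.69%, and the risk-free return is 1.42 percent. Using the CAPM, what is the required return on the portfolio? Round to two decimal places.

β_Dray = 0.446 × 39.81% / 19.77% = 0.8981
β_Corwin = 0.512 × 38.85% / 19.77% = 1.0061
β_Ulmer = 0.374 × 47.38% / 19.77% = 0.8963
β_Galt = 0.490 × 46.08% / 19.77% = 1.1421
β_P = Σ w_i β_i = 0.41×0.8981 + 0.23×1.0061 + 0.17×0.8963 + 0.19×1.1421 = 0.9690
MRP = 7.69% − 1.42% = 6.27%
E(R_P) = R_f + β_P × MRP = 1.42% + 0.9690 × 6.27% = 7.50%

7.50%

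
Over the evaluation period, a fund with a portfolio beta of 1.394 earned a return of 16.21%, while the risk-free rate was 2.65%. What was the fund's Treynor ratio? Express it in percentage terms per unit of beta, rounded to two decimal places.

9.73%

Treynor = (R_P − R_f) / β_P = (16.21% − 2.65%) / 1.3940 = 13.56% / 1.3940 = 9.73%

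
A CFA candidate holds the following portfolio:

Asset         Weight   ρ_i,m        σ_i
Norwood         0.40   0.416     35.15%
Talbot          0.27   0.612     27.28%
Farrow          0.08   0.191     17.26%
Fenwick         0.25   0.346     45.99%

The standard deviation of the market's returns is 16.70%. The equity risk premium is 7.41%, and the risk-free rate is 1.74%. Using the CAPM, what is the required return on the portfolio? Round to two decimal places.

β_Norwood = 0.416 × 35.15% / 16.70% = 0.8756
β_Talbot = 0.612 × 27.28% / 16.70% = 0.9997
β_Farrow = 0.191 × 17.26% / 16.70% = 0.1974
β_Fenwick = 0.346 × 45.99% / 16.70% = 0.9528
β_P = Σ w_i β_i = 0.40×0.8756 + 0.27×0.9997 + 0.08×0.1974 + 0.25×0.9528 = 0.8742
E(R_P) = R_f + β_P × MRP = 1.74% + 0.8742 × 7.41% = 8.22%

8.22%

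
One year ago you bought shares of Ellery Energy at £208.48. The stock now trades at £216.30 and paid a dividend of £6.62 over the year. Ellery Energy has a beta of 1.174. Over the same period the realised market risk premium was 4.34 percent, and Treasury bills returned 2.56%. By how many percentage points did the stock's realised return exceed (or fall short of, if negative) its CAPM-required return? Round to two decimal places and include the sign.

Realised HPR = (P1 + D1 − P0) / P0 = (216.30 + 6.62 − 208.48) / 208.48 = 14.44 / 208.48 = 6.9263%
CAPM required = R_f + β·MRP = 2.56% + 1.174 × 4.34% = 7.65516%
α = realised − required = 6.9263% − 7.65516% = -0.73%

-0.73%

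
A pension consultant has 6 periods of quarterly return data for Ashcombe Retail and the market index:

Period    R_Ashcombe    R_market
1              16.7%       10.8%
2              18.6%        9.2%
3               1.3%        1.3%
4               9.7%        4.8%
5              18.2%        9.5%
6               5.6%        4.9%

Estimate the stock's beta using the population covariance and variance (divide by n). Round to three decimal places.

1.897

Mean R_i = (16.7 + 18.6 + 1.3 + 9.7 + 18.2 + 5.6) / 6 = 11.6833%
Mean R_m = (10.8 + 9.2 + 1.3 + 4.8 + 9.5 + 4.9) / 6 = 6.7500%
Σ(R_i − R̄_i)(R_m − R̄_m) = 126.8950  ⇒  Cov = 126.8950 / 6 = 21.1492
Σ(R_m − R̄_m)² = 66.8950  ⇒  Var(R_m) = 66.8950 / 6 = 11.1492
β = Cov / Var(R_m) = 21.1492 / 11.1492 = 1.8969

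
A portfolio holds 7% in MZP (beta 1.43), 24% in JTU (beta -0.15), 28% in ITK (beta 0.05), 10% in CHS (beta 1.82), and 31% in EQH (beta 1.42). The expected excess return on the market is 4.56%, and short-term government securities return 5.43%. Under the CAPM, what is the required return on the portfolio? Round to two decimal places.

β_P = Σ w_i β_i = 0.07×1.43 + 0.24×-0.15 + 0.28×0.05 + 0.10×1.82 + 0.31×1.42 = 0.7003
E(R_P) = R_f + β_P × MRP = 5.43% + 0.7003 × 4.56% = 8.62%

8.62%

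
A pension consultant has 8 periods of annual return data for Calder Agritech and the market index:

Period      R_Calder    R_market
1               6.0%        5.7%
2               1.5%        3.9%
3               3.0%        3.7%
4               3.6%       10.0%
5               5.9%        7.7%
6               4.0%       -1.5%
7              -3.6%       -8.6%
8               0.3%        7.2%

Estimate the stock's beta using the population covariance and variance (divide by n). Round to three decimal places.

0.348

Mean R_i = (6.0 + 1.5 + 3.0 + 3.6 + 5.9 + 4.0 − 3.6 + 0.3) / 8 = 2.5875%
Mean R_m = (5.7 + 3.9 + 3.7 + 10.0 + 7.7 − 1.5 − 8.6 + 7.2) / 8 = 3.5125%
Σ(R_i − R̄_i)(R_m − R̄_m) = 86.9913  ⇒  Cov = 86.9913 / 8 = 10.8739
Σ(R_m − R̄_m)² = 250.0288  ⇒  Var(R_m) = 250.0288 / 8 = 31.2536
β = Cov / Var(R_m) = 10.8739 / 31.2536 = 0.3479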